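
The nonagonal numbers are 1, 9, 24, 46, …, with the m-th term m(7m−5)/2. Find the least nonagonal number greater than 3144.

Solve n(7n−5)/2 > 3144 for integer n.
The largest n with value ≤ 3144 is 30 (since 3075 ≤ 3144 < 3286), so the first above is n = 31, value 3286.

3286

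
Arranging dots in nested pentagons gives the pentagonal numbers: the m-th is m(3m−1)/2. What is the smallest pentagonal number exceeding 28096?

Solve n(3n−1)/2 > 28096 for integer n.
The largest n with value ≤ 28096 is 137 (since 28085 ≤ 28096 < 28497), so the first above is n = 138, value 28497.

28497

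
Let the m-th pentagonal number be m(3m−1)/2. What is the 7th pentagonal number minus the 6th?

Consecutive pentagonal numbers differ by 3n − 2: here 3·7 − 2 = 19.

19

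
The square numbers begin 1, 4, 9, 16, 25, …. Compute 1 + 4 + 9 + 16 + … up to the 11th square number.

Σ_{i=1}^{11} i² = 11·12·23/6 = 506.

506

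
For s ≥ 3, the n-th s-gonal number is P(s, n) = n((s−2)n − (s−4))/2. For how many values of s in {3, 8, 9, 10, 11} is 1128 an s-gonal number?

s = 3: P(3, 47) = 1128. ✓
s = 8: P(8, 19) = 1045 and P(8, 20) = 1160; 1128 is not s-gonal.
s = 9: P(9, 18) = 1089 and P(9, 19) = 1216; 1128 is not s-gonal.
s = 10: P(10, 17) = 1105 and P(10, 18) = 1242; 1128 is not s-gonal.
s = 11: P(11, 16) = 1096 and P(11, 17) = 1241; 1128 is not s-gonal.
Hits: s ∈ {3} → 1.

1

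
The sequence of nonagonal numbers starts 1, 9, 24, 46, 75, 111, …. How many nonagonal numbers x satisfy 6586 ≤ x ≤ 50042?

The n-th nonagonal number is n(7n−5)/2.
Smallest index with value ≥ 6586: n = 44 (giving 6666).
Largest index with value ≤ 50042: n = 119 (giving 49266).
Indices 44 through 119: 76 terms.

76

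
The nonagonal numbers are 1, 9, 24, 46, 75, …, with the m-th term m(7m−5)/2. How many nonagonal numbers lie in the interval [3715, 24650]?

52

The n-th nonagonal number is n(7n−5)/2.
Smallest index with value ≥ 3715: n = 33 (giving 3729).
Largest index with value ≤ 24650: n = 84 (giving 24486).
Indices 33 through 84: 52 terms.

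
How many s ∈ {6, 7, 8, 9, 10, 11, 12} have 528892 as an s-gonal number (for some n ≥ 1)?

s = 6: P(6, 514) = 527878 and P(6, 515) = 529935; 528892 is not s-gonal.
s = 7: P(7, 460) = 528310 and P(7, 461) = 530611; 528892 is not s-gonal.
s = 8: P(8, 420) = 528360 and P(8, 421) = 530881; 528892 is not s-gonal.
s = 9: P(9, 389) = 528651 and P(9, 390) = 531375; 528892 is not s-gonal.
s = 10: P(10, 364) = 528892. ✓
s = 11: P(11, 343) = 528220 and P(11, 344) = 531308; 528892 is not s-gonal.
s = 12: P(12, 325) = 526825 and P(12, 326) = 530076; 528892 is not s-gonal.
Hits: s ∈ {10} → 1.

1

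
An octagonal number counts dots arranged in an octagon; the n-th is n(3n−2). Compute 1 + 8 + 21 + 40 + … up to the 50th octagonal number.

Σ i(3i−2) = 3Σi² − 2Σi over i = 1..50.
Σi = 1275 and Σi² = 42925.
3·42925 − 2·1275 = 126225.

126225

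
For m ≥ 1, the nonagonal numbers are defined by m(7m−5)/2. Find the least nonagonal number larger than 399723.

Solve n(7n−5)/2 > 399723 for integer n.
The largest n with value ≤ 399723 is 338 (since 399009 ≤ 399723 < 401376), so the first above is n = 339, value 401376.

401376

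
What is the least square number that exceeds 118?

Solve n² > 118 for integer n.
The largest n with value ≤ 118 is 10 (since 100 ≤ 118 < 121), so the first above is n = 11, value 121.

121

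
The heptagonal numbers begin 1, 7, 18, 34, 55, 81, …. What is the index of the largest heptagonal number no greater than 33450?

Solve n(5n−3)/2 ≤ 33450 for integer n.
n = 115 gives 32890 ≤ 33450, while n = 116 gives 33466 > 33450; so the answer is index 115.

115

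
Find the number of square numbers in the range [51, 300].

The n-th square number is n².
Smallest index with value ≥ 51: n = 8 (giving 64).
Largest index with value ≤ 300: n = 17 (giving 289).
Indices 8 through 17: 10 terms.

10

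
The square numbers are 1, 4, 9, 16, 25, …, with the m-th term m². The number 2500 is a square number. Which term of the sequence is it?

We need n² = 2500, so n = √2500 = 50.

50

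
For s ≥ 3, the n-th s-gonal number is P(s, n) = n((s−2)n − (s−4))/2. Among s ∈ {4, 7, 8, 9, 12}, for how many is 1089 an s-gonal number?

s = 4: P(4, 33) = 1089. ✓
s = 7: P(7, 21) = 1071 and P(7, 22) = 1177; 1089 is not s-gonal.
s = 8: P(8, 19) = 1045 and P(8, 20) = 1160; 1089 is not s-gonal.
s = 9: P(9, 18) = 1089. ✓
s = 12: P(12, 15) = 1065 and P(12, 16) = 1216; 1089 is not s-gonal.
Hits: s ∈ {4, 9} → 2.

2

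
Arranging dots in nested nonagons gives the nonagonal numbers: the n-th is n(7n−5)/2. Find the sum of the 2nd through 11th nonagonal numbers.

1605

Σ i(7i−5)/2 = (7Σi² − 5Σi) / 2 over i = 2..11.
Σi = 66 − 1 = 65 and Σi² = 506 − 1 = 505.
(7·505 − 5·65) / 2 = 3210/2 = 1605.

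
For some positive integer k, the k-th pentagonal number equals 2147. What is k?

Set n(3n−1)/2 = 2147, giving 3n² − n − 4294 = 0.
The discriminant is 1 + 24·2147 = 51529, and √51529 = 227.
So n = (1 + 227) / 6 = 228/6 = 38.
Check: 38·(3·38 − 1)/2 = 2147. ✓

38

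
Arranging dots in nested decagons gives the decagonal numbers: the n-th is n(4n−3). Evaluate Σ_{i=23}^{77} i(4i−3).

597190

Σ i(4i−3) = 4Σi² − 3Σi over i = 23..77.
Σi = 3003 − 253 = 2750 and Σi² = 155155 − 3795 = 151360.
4·151360 − 3·2750 = 597190.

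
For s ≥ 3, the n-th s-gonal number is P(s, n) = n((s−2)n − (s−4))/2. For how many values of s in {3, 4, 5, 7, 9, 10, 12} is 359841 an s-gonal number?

s = 3: P(3, 847) = 359128 and P(3, 848) = 359976; 359841 is not s-gonal.
s = 4: P(4, 599) = 358801 and P(4, 600) = 360000; 359841 is not s-gonal.
s = 5: P(5, 489) = 358437 and P(5, 490) = 359905; 359841 is not s-gonal.
s = 7: P(7, 379) = 358534 and P(7, 380) = 360430; 359841 is not s-gonal.
s = 9: P(9, 321) = 359841. ✓
s = 10: P(10, 300) = 359100 and P(10, 301) = 361501; 359841 is not s-gonal.
s = 12: P(12, 268) = 358048 and P(12, 269) = 360729; 359841 is not s-gonal.
Hits: s ∈ {9} → 1.

1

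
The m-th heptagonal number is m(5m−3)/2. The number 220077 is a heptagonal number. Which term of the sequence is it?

297

Set n(5n−3)/2 = 220077, giving 5n² − 3n − 440154 = 0.
The discriminant is 9 + 40·220077 = 8803089, and √8803089 = 2967.
So n = (3 + 2967) / 10 = 2970/10 = 297.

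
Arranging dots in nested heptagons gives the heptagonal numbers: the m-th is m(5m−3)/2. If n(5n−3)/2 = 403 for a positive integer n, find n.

Set n(5n−3)/2 = 403, giving 5n² − 3n − 806 = 0.
The discriminant is 9 + 40·403 = 16129, and √16129 = 127.
So n = (3 + 127) / 10 = 130/10 = 13.

13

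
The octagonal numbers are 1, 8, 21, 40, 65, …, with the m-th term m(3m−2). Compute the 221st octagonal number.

The 221st octagonal number is n(3n−2) with n = 221.
221·(3·221 − 2) = 221·661 = 146081.

146081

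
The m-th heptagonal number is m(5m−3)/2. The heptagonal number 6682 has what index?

Set n(5n−3)/2 = 6682, giving 5n² − 3n − 13364 = 0.
The discriminant is 9 + 40·6682 = 267289, and √267289 = 517.
So n = (3 + 517) / 10 = 520/10 = 52.
Check: 52·(5·52 − 3)/2 = 6682. ✓

52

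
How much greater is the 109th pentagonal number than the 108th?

Consecutive pentagonal numbers differ by 3n − 2: here 3·109 − 2 = 325.

325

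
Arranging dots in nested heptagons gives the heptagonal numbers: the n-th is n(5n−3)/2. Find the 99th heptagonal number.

The 99th heptagonal number is n(5n−3)/2 with n = 99.
99·(5·99 − 3)/2 = 99·492/2 = 99·246 = 24354.

24354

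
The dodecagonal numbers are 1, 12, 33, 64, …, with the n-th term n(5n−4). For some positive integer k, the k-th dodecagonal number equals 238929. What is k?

Set n(5n−4) = 238929, giving 5n² − 4n − 238929 = 0.
So n = (4 + 2186) / 10 = 2190/10 = 219.
Check: 219·(5·219 − 4) = 238929. ✓

219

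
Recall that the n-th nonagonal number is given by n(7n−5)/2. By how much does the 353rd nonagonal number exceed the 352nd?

2465

Consecutive nonagonal numbers differ by 7n − 6: here 7·353 − 6 = 2465.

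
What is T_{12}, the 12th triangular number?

The 12th triangular number is n(n+1)/2 with n = 12.
12·13/2 = 156/2 = 78.

78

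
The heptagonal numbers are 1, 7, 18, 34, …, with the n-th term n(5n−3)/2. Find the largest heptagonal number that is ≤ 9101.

Solve n(5n−3)/2 ≤ 9101 for integer n.
n = 60 gives 8910 ≤ 9101, while n = 61 gives 9211 > 9101; so the answer is 8910.

8910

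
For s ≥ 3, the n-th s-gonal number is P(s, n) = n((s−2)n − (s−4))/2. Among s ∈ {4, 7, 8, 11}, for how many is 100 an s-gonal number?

1

s = 4: P(4, 10) = 100. ✓
s = 7: P(7, 6) = 81 and P(7, 7) = 112; 100 is not s-gonal.
s = 8: P(8, 6) = 96 and P(8, 7) = 133; 100 is not s-gonal.
s = 11: P(11, 5) = 95 and P(11, 6) = 141; 100 is not s-gonal.
Hits: s ∈ {4} → 1.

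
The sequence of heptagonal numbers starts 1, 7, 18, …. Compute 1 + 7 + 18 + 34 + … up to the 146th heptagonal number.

Σ i(5i−3)/2 = (5Σi² − 3Σi) / 2 over i = 1..146.
Σi = 10731 and Σi² = 1048061.
(5·1048061 − 3·10731) / 2 = 5208112/2 = 2604056.

2604056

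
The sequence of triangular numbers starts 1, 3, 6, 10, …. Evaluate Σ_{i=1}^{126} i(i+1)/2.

Σ i(i+1)/2 = (Σi² + Σi) / 2 over i = 1..126.
Σi = 8001 and Σi² = 674751.
(1·674751 + 1·8001) / 2 = 682752/2 = 341376.

341376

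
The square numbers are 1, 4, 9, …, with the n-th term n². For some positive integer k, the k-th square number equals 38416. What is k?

196

We need n² = 38416, so n = √38416 = 196.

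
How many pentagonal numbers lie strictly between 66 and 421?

10

The n-th pentagonal number is n(3n−1)/2.
Smallest index with value > 66: n = 7 (giving 70).
Largest index with value < 421: n = 16 (giving 376).
Indices 7 through 16: 10 terms.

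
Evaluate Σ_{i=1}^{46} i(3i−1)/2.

Σ i(3i−1)/2 = (3Σi² − Σi) / 2 over i = 1..46.
Σi = 1081 and Σi² = 33511.
(3·33511 − 1·1081) / 2 = 99452/2 = 49726.

49726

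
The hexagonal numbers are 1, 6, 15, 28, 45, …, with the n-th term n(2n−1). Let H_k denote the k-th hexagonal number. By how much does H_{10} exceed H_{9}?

Consecutive hexagonal numbers differ by 4n − 3: here 4·10 − 3 = 37.

37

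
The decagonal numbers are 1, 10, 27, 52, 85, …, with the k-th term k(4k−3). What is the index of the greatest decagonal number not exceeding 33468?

Solve n(4n−3) ≤ 33468 for integer n.
n = 91 gives 32851 ≤ 33468, while n = 92 gives 33580 > 33468; so the answer is index 91.

91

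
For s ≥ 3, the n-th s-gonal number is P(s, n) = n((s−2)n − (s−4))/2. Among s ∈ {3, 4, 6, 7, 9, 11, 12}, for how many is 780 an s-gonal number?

s = 3: P(3, 39) = 780. ✓
s = 4: P(4, 27) = 729 and P(4, 28) = 784; 780 is not s-gonal.
s = 6: P(6, 20) = 780. ✓
s = 7: P(7, 17) = 697 and P(7, 18) = 783; 780 is not s-gonal.
s = 9: P(9, 15) = 750 and P(9, 16) = 856; 780 is not s-gonal.
s = 11: P(11, 13) = 715 and P(11, 14) = 833; 780 is not s-gonal.
s = 12: P(12, 12) = 672 and P(12, 13) = 793; 780 is not s-gonal.
Hits: s ∈ {3, 6} → 2.

2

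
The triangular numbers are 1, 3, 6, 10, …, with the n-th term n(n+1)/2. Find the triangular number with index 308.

47586

The 308th triangular number is n(n+1)/2 with n = 308.
308·309/2 = 95172/2 = 47586.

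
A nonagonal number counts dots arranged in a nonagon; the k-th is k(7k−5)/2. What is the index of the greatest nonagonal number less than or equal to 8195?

Solve n(7n−5)/2 ≤ 8195 for integer n.
n = 48 gives 7944 ≤ 8195, while n = 49 gives 8281 > 8195; so the answer is index 48.

48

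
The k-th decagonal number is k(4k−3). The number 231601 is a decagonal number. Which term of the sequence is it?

Set n(4n−3) = 231601, giving 4n² − 3n − 231601 = 0.
The discriminant is 9 + 16·231601 = 3705625, and √3705625 = 1925.
So n = (3 + 1925) / 8 = 1928/8 = 241.
Check: 241·(4·241 − 3) = 231601. ✓

241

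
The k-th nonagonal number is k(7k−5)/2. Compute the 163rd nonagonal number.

92584

163·(7·163 − 5)/2 = 163·1136/2 = 163·568 = 92584.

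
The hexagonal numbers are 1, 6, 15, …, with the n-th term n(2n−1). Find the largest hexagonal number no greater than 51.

45

Solve n(2n−1) ≤ 51 for integer n.
n = 5 gives 45 ≤ 51, while n = 6 gives 66 > 51; so the answer is 45.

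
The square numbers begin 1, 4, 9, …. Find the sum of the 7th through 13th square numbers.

728

Σ_{i=7}^{13} i² = 819 − 91 = 728.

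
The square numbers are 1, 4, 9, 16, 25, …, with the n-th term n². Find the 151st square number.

22801

The 151st square number is n² with n = 151.
151² = 22801.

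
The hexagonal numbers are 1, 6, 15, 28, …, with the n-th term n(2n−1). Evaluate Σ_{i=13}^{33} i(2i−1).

23275

Σ i(2i−1) = 2Σi² − Σi over i = 13..33.
Σi = 561 − 78 = 483 and Σi² = 12529 − 650 = 11879.
2·11879 − 1·483 = 23275.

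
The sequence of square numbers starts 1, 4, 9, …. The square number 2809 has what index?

53

We need n² = 2809, so n = √2809 = 53.
Check: 53² = 2809. ✓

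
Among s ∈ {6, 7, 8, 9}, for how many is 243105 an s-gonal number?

1

s = 6: P(6, 348) = 241860 and P(6, 349) = 243253; 243105 is not s-gonal.
s = 7: P(7, 312) = 242892 and P(7, 313) = 244453; 243105 is not s-gonal.
s = 8: P(8, 285) = 243105. ✓
s = 9: P(9, 263) = 241434 and P(9, 264) = 243276; 243105 is not s-gonal.
Hits: s ∈ {8} → 1.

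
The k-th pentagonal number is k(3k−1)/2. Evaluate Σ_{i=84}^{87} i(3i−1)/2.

Σ i(3i−1)/2 = (3Σi² − Σi) / 2 over i = 84..87.
Σi = 3828 − 3486 = 342 and Σi² = 223300 − 194054 = 29246.
(3·29246 − 1·342) / 2 = 87396/2 = 43698.

43698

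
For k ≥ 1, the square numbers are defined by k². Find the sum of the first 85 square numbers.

Σ_{i=1}^{85} i² = 85·86·171/6 = 208335.

208335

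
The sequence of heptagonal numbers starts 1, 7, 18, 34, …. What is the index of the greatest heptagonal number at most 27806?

Solve n(5n−3)/2 ≤ 27806 for integer n.
n = 105 gives 27405 ≤ 27806, while n = 106 gives 27931 > 27806; so the answer is index 105.

105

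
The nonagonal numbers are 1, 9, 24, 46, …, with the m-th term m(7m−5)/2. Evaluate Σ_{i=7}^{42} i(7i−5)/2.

Σ i(7i−5)/2 = (7Σi² − 5Σi) / 2 over i = 7..42.
Σi = 903 − 21 = 882 and Σi² = 25585 − 91 = 25494.
(7·25494 − 5·882) / 2 = 174048/2 = 87024.

87024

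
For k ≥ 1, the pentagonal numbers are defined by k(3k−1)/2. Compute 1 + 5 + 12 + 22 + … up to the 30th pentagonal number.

13950

Σ i(3i−1)/2 = (3Σi² − Σi) / 2 over i = 1..30.
Σi = 465 and Σi² = 9455.
(3·9455 − 1·465) / 2 = 27900/2 = 13950.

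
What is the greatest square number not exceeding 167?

Solve n² ≤ 167 for integer n.
n = 12 gives 144 ≤ 167, while n = 13 gives 169 > 167; so the answer is 144.

144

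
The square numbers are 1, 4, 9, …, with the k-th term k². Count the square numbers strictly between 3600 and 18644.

76

The n-th square number is n².
Smallest index with value > 3600: n = 61 (giving 3721).
Largest index with value < 18644: n = 136 (giving 18496).
Indices 61 through 136: 76 terms.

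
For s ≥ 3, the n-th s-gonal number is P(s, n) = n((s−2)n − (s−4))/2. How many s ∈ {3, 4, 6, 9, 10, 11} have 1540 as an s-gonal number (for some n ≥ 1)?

s = 3: P(3, 55) = 1540. ✓
s = 4: P(4, 39) = 1521 and P(4, 40) = 1600; 1540 is not s-gonal.
s = 6: P(6, 28) = 1540. ✓
s = 9: P(9, 21) = 1491 and P(9, 22) = 1639; 1540 is not s-gonal.
s = 10: P(10, 20) = 1540. ✓
s = 11: P(11, 18) = 1395 and P(11, 19) = 1558; 1540 is not s-gonal.
Hits: s ∈ {3, 6, 10} → 3.

3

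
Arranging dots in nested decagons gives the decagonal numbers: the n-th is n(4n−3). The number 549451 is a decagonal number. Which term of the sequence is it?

371

Set n(4n−3) = 549451, giving 4n² − 3n − 549451 = 0.
The discriminant is 9 + 16·549451 = 8791225, and √8791225 = 2965.
So n = (3 + 2965) / 8 = 2968/8 = 371.
Check: 371·(4·371 − 3) = 549451. ✓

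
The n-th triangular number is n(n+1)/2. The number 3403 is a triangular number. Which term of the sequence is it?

82

Set n(n+1)/2 = 3403, giving n² + n − 6806 = 0.
The discriminant is 1 + 8·3403 = 27225, and √27225 = 165.
So n = (-1 + 165) / 2 = 164/2 = 82.
Check: 82·83/2 = 3403. ✓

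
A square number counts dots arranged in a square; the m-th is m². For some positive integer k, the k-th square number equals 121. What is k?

11

We need n² = 121, so n = √121 = 11.
Check: 11² = 121. ✓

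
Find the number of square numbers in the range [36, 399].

The n-th square number is n².
Smallest index with value ≥ 36: n = 6 (giving 36).
Largest index with value ≤ 399: n = 19 (giving 361).
Indices 6 through 19: 14 terms.

14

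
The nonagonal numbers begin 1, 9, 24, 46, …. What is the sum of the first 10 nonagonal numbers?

1210

Σ i(7i−5)/2 = (7Σi² − 5Σi) / 2 over i = 1..10.
Σi = 55 and Σi² = 385.
(7·385 − 5·55) / 2 = 2420/2 = 1210.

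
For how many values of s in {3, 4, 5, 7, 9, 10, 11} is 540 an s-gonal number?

s = 3: P(3, 32) = 528 and P(3, 33) = 561; 540 is not s-gonal.
s = 4: P(4, 23) = 529 and P(4, 24) = 576; 540 is not s-gonal.
s = 5: P(5, 19) = 532 and P(5, 20) = 590; 540 is not s-gonal.
s = 7: P(7, 15) = 540. ✓
s = 9: P(9, 12) = 474 and P(9, 13) = 559; 540 is not s-gonal.
s = 10: P(10, 12) = 540. ✓
s = 11: P(11, 11) = 506 and P(11, 12) = 606; 540 is not s-gonal.
Hits: s ∈ {7, 10} → 2.

2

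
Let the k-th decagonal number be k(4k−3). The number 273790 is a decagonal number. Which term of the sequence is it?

262

Set n(4n−3) = 273790, giving 4n² − 3n − 273790 = 0.
So n = (3 + 2093) / 8 = 2096/8 = 262.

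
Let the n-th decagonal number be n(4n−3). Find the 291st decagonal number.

The 291st decagonal number is n(4n−3) with n = 291.
291·(4·291 − 3) = 291·1161 = 337851.

337851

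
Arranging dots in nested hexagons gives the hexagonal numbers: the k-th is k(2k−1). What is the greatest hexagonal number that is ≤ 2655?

2556

Solve n(2n−1) ≤ 2655 for integer n.
n = 36 gives 2556 ≤ 2655, while n = 37 gives 2701 > 2655; so the answer is 2556.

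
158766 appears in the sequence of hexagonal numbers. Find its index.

Set n(2n−1) = 158766, giving 2n² − n − 158766 = 0.
The discriminant is 1 + 8·158766 = 1270129, and √1270129 = 1127.
So n = (1 + 1127) / 4 = 1128/4 = 282.
Check: 282·(2·282 − 1) = 158766. ✓

282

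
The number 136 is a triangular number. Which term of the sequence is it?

Set n(n+1)/2 = 136, giving n² + n − 272 = 0.
The discriminant is 1 + 8·136 = 1089, and √1089 = 33.
So n = (-1 + 33) / 2 = 32/2 = 16.

16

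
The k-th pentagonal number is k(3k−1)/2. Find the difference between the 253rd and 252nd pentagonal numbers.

757

Consecutive pentagonal numbers differ by 3n − 2: here 3·253 − 2 = 757.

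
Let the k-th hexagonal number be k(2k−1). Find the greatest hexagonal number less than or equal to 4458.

4371

Solve n(2n−1) ≤ 4458 for integer n.
n = 47 gives 4371 ≤ 4458, while n = 48 gives 4560 > 4458; so the answer is 4371.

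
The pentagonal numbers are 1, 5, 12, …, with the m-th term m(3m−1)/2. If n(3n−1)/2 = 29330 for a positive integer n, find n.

Set n(3n−1)/2 = 29330, giving 3n² − n − 58660 = 0.
So n = (1 + 839) / 6 = 840/6 = 140.
Check: 140·(3·140 − 1)/2 = 29330. ✓

140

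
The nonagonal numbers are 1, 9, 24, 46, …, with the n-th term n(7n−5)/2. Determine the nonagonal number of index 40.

5500

40·(7·40 − 5)/2 = 40·275/2 = 5500.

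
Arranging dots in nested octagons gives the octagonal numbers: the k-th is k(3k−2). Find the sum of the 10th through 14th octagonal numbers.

2070

Σ i(3i−2) = 3Σi² − 2Σi over i = 10..14.
Σi = 105 − 45 = 60 and Σi² = 1015 − 285 = 730.
3·730 − 2·60 = 2070.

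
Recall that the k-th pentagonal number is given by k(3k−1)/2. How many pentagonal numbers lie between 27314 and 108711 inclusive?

134

The n-th pentagonal number is n(3n−1)/2.
Smallest index with value ≥ 27314: n = 136 (giving 27676).
Largest index with value ≤ 108711: n = 269 (giving 108407).
Indices 136 through 269: 134 terms.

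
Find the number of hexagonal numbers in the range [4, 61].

The n-th hexagonal number is n(2n−1).
Smallest index with value ≥ 4: n = 2 (giving 6).
Largest index with value ≤ 61: n = 5 (giving 45).
Indices 2 through 5: 4 terms.

4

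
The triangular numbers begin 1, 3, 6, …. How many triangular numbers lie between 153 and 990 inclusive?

28

The n-th triangular number is n(n+1)/2.
Smallest index with value ≥ 153: n = 17 (giving 153).
Largest index with value ≤ 990: n = 44 (giving 990).
Indices 17 through 44: 28 terms.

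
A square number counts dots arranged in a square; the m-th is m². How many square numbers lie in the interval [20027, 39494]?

57

The n-th square number is n².
Smallest index with value ≥ 20027: n = 142 (giving 20164).
Largest index with value ≤ 39494: n = 198 (giving 39204).
Indices 142 through 198: 57 terms.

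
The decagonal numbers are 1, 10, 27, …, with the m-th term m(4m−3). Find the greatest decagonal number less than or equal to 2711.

2626

Solve n(4n−3) ≤ 2711 for integer n.
n = 26 gives 2626 ≤ 2711, while n = 27 gives 2835 > 2711; so the answer is 2626.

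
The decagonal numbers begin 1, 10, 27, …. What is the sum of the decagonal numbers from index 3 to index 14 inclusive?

3734

Σ i(4i−3) = 4Σi² − 3Σi over i = 3..14.
Σi = 105 − 3 = 102 and Σi² = 1015 − 5 = 1010.
4·1010 − 3·102 = 3734.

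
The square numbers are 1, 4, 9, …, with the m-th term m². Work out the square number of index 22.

484

The 22nd square number is n² with n = 22.
22² = 484.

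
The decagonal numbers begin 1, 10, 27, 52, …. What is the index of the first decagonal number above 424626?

327

Solve n(4n−3) > 424626 for integer n.
The largest n with value ≤ 424626 is 326 (since 424126 ≤ 424626 < 426735), so the first above is n = 327, value 426735.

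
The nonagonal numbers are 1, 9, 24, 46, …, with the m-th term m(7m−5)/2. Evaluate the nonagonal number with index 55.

10450

55·(7·55 − 5)/2 = 55·380/2 = 55·190 = 10450.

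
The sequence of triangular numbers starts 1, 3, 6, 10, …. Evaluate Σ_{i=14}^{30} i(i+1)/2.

4505

Σ i(i+1)/2 = (Σi² + Σi) / 2 over i = 14..30.
Σi = 465 − 91 = 374 and Σi² = 9455 − 819 = 8636.
(1·8636 + 1·374) / 2 = 9010/2 = 4505.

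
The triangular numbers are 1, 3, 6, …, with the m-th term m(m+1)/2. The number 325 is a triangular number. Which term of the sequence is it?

25

Set n(n+1)/2 = 325, giving n² + n − 650 = 0.
The discriminant is 1 + 8·325 = 2601, and √2601 = 51.
So n = (-1 + 51) / 2 = 50/2 = 25.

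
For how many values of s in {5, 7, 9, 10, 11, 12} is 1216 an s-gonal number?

2

s = 5: P(5, 28) = 1162 and P(5, 29) = 1247; 1216 is not s-gonal.
s = 7: P(7, 22) = 1177 and P(7, 23) = 1288; 1216 is not s-gonal.
s = 9: P(9, 19) = 1216. ✓
s = 10: P(10, 17) = 1105 and P(10, 18) = 1242; 1216 is not s-gonal.
s = 11: P(11, 16) = 1096 and P(11, 17) = 1241; 1216 is not s-gonal.
s = 12: P(12, 16) = 1216. ✓
Hits: s ∈ {9, 12} → 2.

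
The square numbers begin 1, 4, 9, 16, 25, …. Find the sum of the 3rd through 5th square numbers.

50

Σ_{i=3}^{5} i² = 55 − 5 = 50.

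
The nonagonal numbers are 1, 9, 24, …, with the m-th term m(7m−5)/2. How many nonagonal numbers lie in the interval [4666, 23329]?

46

The n-th nonagonal number is n(7n−5)/2.
Smallest index with value ≥ 4666: n = 37 (giving 4699).
Largest index with value ≤ 23329: n = 82 (giving 23329).
Indices 37 through 82: 46 terms.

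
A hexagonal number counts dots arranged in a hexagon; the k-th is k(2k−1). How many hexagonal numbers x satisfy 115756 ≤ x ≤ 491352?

The n-th hexagonal number is n(2n−1).
Smallest index with value ≥ 115756: n = 241 (giving 115921).
Largest index with value ≤ 491352: n = 495 (giving 489555).
Indices 241 through 495: 255 terms.

255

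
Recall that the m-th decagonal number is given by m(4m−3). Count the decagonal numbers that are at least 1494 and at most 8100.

26

The n-th decagonal number is n(4n−3).
Smallest index with value ≥ 1494: n = 20 (giving 1540).
Largest index with value ≤ 8100: n = 45 (giving 7965).
Indices 20 through 45: 26 terms.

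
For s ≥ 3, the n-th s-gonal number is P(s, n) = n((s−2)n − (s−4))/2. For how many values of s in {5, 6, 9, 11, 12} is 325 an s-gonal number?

2

s = 5: P(5, 14) = 287 and P(5, 15) = 330; 325 is not s-gonal.
s = 6: P(6, 13) = 325. ✓
s = 9: P(9, 10) = 325. ✓
s = 11: P(11, 8) = 260 and P(11, 9) = 333; 325 is not s-gonal.
s = 12: P(12, 8) = 288 and P(12, 9) = 369; 325 is not s-gonal.
Hits: s ∈ {6, 9} → 2.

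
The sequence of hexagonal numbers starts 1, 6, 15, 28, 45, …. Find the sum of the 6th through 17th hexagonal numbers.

Σ i(2i−1) = 2Σi² − Σi over i = 6..17.
Σi = 153 − 15 = 138 and Σi² = 1785 − 55 = 1730.
2·1730 − 1·138 = 3322.

3322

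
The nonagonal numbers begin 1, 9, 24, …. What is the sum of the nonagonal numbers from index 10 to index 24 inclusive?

15515

Σ i(7i−5)/2 = (7Σi² − 5Σi) / 2 over i = 10..24.
Σi = 300 − 45 = 255 and Σi² = 4900 − 285 = 4615.
(7·4615 − 5·255) / 2 = 31030/2 = 15515.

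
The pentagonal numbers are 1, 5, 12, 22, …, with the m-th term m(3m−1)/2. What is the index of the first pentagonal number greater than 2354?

40

Solve n(3n−1)/2 > 2354 for integer n.
The largest n with value ≤ 2354 is 39 (since 2262 ≤ 2354 < 2380), so the first above is n = 40, value 2380.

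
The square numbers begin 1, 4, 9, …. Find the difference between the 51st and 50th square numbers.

101

n² − (n−1)² = 2n − 1, so 51² − 50² = 2·51 − 1 = 101.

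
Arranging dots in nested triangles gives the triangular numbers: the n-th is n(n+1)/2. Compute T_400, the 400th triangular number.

400·401/2 = 160400/2 = 80200.

80200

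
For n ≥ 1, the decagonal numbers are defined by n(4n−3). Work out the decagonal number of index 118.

55342

118·(4·118 − 3) = 118·469 = 55342.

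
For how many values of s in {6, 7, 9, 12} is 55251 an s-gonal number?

1

s = 6: P(6, 166) = 54946 and P(6, 167) = 55611; 55251 is not s-gonal.
s = 7: P(7, 148) = 54538 and P(7, 149) = 55279; 55251 is not s-gonal.
s = 9: P(9, 126) = 55251. ✓
s = 12: P(12, 105) = 54705 and P(12, 106) = 55756; 55251 is not s-gonal.
Hits: s ∈ {9} → 1.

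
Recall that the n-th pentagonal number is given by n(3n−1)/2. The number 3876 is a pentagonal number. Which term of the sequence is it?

Set n(3n−1)/2 = 3876, giving 3n² − n − 7752 = 0.
The discriminant is 1 + 24·3876 = 93025, and √93025 = 305.
So n = (1 + 305) / 6 = 306/6 = 51.
Check: 51·(3·51 − 1)/2 = 3876. ✓

51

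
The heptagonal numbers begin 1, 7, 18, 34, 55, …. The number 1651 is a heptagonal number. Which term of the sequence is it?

26

Set n(5n−3)/2 = 1651, giving 5n² − 3n − 3302 = 0.
The discriminant is 9 + 40·1651 = 66049, and √66049 = 257.
So n = (3 + 257) / 10 = 260/10 = 26.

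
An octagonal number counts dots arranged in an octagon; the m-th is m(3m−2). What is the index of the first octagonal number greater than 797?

17

Solve n(3n−2) > 797 for integer n.
The largest n with value ≤ 797 is 16 (since 736 ≤ 797 < 833), so the first above is n = 17, value 833.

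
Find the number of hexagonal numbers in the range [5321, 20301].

The n-th hexagonal number is n(2n−1).
Smallest index with value ≥ 5321: n = 52 (giving 5356).
Largest index with value ≤ 20301: n = 101 (giving 20301).
Indices 52 through 101: 50 terms.

50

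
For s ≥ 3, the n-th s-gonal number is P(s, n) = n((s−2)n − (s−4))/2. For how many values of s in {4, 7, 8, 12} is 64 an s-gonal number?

2

s = 4: P(4, 8) = 64. ✓
s = 7: P(7, 5) = 55 and P(7, 6) = 81; 64 is not s-gonal.
s = 8: P(8, 4) = 40 and P(8, 5) = 65; 64 is not s-gonal.
s = 12: P(12, 4) = 64. ✓
Hits: s ∈ {4, 12} → 2.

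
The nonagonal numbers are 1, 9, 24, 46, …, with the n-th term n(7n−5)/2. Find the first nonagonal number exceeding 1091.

Solve n(7n−5)/2 > 1091 for integer n.
The largest n with value ≤ 1091 is 18 (since 1089 ≤ 1091 < 1216), so the first above is n = 19, value 1216.

1216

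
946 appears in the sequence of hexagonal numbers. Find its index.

Set n(2n−1) = 946, giving 2n² − n − 946 = 0.
So n = (1 + 87) / 4 = 88/4 = 22.
Check: 22·(2·22 − 1) = 946. ✓

22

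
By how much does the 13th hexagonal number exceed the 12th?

Consecutive hexagonal numbers differ by 4n − 3: here 4·13 − 3 = 49.

49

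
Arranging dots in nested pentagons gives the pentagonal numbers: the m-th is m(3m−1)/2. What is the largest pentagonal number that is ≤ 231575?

Solve n(3n−1)/2 ≤ 231575 for integer n.
n = 393 gives 231477 ≤ 231575, while n = 394 gives 232657 > 231575; so the answer is 231477.

231477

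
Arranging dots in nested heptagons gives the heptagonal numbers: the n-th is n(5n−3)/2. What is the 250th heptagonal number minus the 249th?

Consecutive heptagonal numbers differ by 5n − 4: here 5·250 − 4 = 1246.

1246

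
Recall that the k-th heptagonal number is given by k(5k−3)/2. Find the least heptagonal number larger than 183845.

184552

Solve n(5n−3)/2 > 183845 for integer n.
The largest n with value ≤ 183845 is 271 (since 183196 ≤ 183845 < 184552), so the first above is n = 272, value 184552.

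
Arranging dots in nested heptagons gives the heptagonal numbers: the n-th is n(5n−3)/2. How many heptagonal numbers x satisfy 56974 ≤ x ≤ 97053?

46

The n-th heptagonal number is n(5n−3)/2.
Smallest index with value ≥ 56974: n = 152 (giving 57532).
Largest index with value ≤ 97053: n = 197 (giving 96727).
Indices 152 through 197: 46 terms.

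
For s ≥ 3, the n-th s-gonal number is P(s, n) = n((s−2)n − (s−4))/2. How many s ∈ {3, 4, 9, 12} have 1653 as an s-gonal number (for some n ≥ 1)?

s = 3: P(3, 57) = 1653. ✓
s = 4: P(4, 40) = 1600 and P(4, 41) = 1681; 1653 is not s-gonal.
s = 9: P(9, 22) = 1639 and P(9, 23) = 1794; 1653 is not s-gonal.
s = 12: P(12, 18) = 1548 and P(12, 19) = 1729; 1653 is not s-gonal.
Hits: s ∈ {3} → 1.

1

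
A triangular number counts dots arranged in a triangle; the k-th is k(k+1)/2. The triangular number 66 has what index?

Set n(n+1)/2 = 66, giving n² + n − 132 = 0.
The discriminant is 1 + 8·66 = 529, and √529 = 23.
So n = (-1 + 23) / 2 = 22/2 = 11.

11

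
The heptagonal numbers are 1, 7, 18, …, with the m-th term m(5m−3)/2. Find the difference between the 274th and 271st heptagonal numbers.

4083

274·(5·274 − 3)/2 = 187279 and 271·(5·271 − 3)/2 = 183196.
Difference: 187279 − 183196 = 4083.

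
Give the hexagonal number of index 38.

2850

38·(2·38 − 1) = 38·75 = 2850.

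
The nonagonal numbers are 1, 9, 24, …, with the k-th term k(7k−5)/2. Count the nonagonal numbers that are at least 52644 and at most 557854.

277

The n-th nonagonal number is n(7n−5)/2.
Smallest index with value ≥ 52644: n = 123 (giving 52644).
Largest index with value ≤ 557854: n = 399 (giving 556206).
Indices 123 through 399: 277 terms.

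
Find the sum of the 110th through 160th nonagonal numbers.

3274625

Σ i(7i−5)/2 = (7Σi² − 5Σi) / 2 over i = 110..160.
Σi = 12880 − 5995 = 6885 and Σi² = 1378160 − 437635 = 940525.
(7·940525 − 5·6885) / 2 = 6549250/2 = 3274625.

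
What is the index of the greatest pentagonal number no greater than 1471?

31

Solve n(3n−1)/2 ≤ 1471 for integer n.
n = 31 gives 1426 ≤ 1471, while n = 32 gives 1520 > 1471; so the answer is index 31.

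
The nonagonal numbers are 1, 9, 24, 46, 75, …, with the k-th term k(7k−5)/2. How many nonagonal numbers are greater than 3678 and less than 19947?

The n-th nonagonal number is n(7n−5)/2.
Smallest index with value > 3678: n = 33 (giving 3729).
Largest index with value < 19947: n = 75 (giving 19500).
Indices 33 through 75: 43 terms.

43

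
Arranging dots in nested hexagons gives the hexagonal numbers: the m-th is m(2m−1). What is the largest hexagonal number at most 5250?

Solve n(2n−1) ≤ 5250 for integer n.
n = 51 gives 5151 ≤ 5250, while n = 52 gives 5356 > 5250; so the answer is 5151.

5151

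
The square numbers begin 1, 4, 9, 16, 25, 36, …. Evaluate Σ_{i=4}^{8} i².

Σ_{i=4}^{8} i² = 204 − 14 = 190.

190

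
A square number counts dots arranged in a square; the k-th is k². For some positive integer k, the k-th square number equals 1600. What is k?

We need n² = 1600, so n = √1600 = 40.

40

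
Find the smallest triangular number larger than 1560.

Solve n(n+1)/2 > 1560 for integer n.
The largest n with value ≤ 1560 is 55 (since 1540 ≤ 1560 < 1596), so the first above is n = 56, value 1596.

1596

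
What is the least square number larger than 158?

Solve n² > 158 for integer n.
The largest n with value ≤ 158 is 12 (since 144 ≤ 158 < 169), so the first above is n = 13, value 169.

169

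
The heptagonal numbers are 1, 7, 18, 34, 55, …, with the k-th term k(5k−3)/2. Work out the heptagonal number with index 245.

245·(5·245 − 3)/2 = 245·1222/2 = 245·611 = 149695.

149695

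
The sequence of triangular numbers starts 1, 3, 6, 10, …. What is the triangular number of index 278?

The 278th triangular number is n(n+1)/2 with n = 278.
278·279/2 = 77562/2 = 38781.

38781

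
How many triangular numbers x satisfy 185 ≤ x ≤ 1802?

41

The n-th triangular number is n(n+1)/2.
Smallest index with value ≥ 185: n = 19 (giving 190).
Largest index with value ≤ 1802: n = 59 (giving 1770).
Indices 19 through 59: 41 terms.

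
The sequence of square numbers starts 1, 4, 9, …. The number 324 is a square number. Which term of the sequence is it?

18

We need n² = 324, so n = √324 = 18.
Check: 18² = 324. ✓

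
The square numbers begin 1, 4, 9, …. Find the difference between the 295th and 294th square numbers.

n² − (n−1)² = 2n − 1, so 295² − 294² = 2·295 − 1 = 589.

589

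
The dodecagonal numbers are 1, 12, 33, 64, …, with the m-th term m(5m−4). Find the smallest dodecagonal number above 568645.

569868

Solve n(5n−4) > 568645 for integer n.
The largest n with value ≤ 568645 is 337 (since 566497 ≤ 568645 < 569868), so the first above is n = 338, value 569868.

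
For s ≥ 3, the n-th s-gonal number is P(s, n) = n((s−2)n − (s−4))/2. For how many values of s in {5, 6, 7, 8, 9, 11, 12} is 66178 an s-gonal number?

s = 5: P(5, 210) = 66045 and P(5, 211) = 66676; 66178 is not s-gonal.
s = 6: P(6, 182) = 66066 and P(6, 183) = 66795; 66178 is not s-gonal.
s = 7: P(7, 163) = 66178. ✓
s = 8: P(8, 148) = 65416 and P(8, 149) = 66305; 66178 is not s-gonal.
s = 9: P(9, 137) = 65349 and P(9, 138) = 66309; 66178 is not s-gonal.
s = 11: P(11, 121) = 65461 and P(11, 122) = 66551; 66178 is not s-gonal.
s = 12: P(12, 115) = 65665 and P(12, 116) = 66816; 66178 is not s-gonal.
Hits: s ∈ {7} → 1.

1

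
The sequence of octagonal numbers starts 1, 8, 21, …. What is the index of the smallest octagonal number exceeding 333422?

334

Solve n(3n−2) > 333422 for integer n.
The largest n with value ≤ 333422 is 333 (since 332001 ≤ 333422 < 334000), so the first above is n = 334, value 334000.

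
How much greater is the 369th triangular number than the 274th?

30590

369·370/2 = 68265 and 274·275/2 = 37675.
Difference: 68265 − 37675 = 30590.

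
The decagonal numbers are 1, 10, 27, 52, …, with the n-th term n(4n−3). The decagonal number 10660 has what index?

Set n(4n−3) = 10660, giving 4n² − 3n − 10660 = 0.
The discriminant is 9 + 16·10660 = 170569, and √170569 = 413.
So n = (3 + 413) / 8 = 416/8 = 52.

52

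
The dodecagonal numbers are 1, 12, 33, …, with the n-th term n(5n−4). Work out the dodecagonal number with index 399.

794409

The 399th dodecagonal number is n(5n−4) with n = 399.
399·(5·399 − 4) = 399·1991 = 794409.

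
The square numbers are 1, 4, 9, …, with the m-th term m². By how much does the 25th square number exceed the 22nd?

25² = 625 and 22² = 484.
Difference: 625 − 484 = 141.

141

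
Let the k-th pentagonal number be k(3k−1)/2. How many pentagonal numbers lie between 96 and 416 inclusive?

8

The n-th pentagonal number is n(3n−1)/2.
Smallest index with value ≥ 96: n = 9 (giving 117).
Largest index with value ≤ 416: n = 16 (giving 376).
Indices 9 through 16: 8 terms.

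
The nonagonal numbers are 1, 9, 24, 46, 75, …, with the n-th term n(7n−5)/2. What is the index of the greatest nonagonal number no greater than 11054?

Solve n(7n−5)/2 ≤ 11054 for integer n.
n = 56 gives 10836 ≤ 11054, while n = 57 gives 11229 > 11054; so the answer is index 56.

56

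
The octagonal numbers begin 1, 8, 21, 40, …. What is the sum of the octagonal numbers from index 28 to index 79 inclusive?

476086

Σ i(3i−2) = 3Σi² − 2Σi over i = 28..79.
Σi = 3160 − 378 = 2782 and Σi² = 167480 − 6930 = 160550.
3·160550 − 2·2782 = 476086.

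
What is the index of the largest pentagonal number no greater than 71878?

Solve n(3n−1)/2 ≤ 71878 for integer n.
n = 219 gives 71832 ≤ 71878, while n = 220 gives 72490 > 71878; so the answer is index 219.

219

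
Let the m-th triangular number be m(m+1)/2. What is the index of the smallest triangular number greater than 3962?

Solve n(n+1)/2 > 3962 for integer n.
The largest n with value ≤ 3962 is 88 (since 3916 ≤ 3962 < 4005), so the first above is n = 89, value 4005.

89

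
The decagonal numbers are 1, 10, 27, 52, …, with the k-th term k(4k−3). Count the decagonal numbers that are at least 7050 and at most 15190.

20

The n-th decagonal number is n(4n−3).
Smallest index with value ≥ 7050: n = 43 (giving 7267).
Largest index with value ≤ 15190: n = 62 (giving 15190).
Indices 43 through 62: 20 terms.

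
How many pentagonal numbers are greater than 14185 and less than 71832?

121

The n-th pentagonal number is n(3n−1)/2.
Smallest index with value > 14185: n = 98 (giving 14357).
Largest index with value < 71832: n = 218 (giving 71177).
Indices 98 through 218: 121 terms.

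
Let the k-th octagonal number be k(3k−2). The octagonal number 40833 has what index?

117

Set n(3n−2) = 40833, giving 3n² − 2n − 40833 = 0.
The discriminant is 4 + 12·40833 = 490000, and √490000 = 700.
So n = (2 + 700) / 6 = 702/6 = 117.
Check: 117·(3·117 − 2) = 40833. ✓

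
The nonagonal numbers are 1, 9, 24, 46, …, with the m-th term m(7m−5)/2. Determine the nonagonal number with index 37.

4699

37·(7·37 − 5)/2 = 37·254/2 = 37·127 = 4699.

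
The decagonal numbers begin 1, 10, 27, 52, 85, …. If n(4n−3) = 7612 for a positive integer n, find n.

Set n(4n−3) = 7612, giving 4n² − 3n − 7612 = 0.
The discriminant is 9 + 16·7612 = 121801, and √121801 = 349.
So n = (3 + 349) / 8 = 352/8 = 44.

44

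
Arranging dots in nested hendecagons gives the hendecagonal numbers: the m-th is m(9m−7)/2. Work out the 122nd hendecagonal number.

The 122nd hendecagonal number is n(9n−7)/2 with n = 122.
122·(9·122 − 7)/2 = 122·1091/2 = 66551.

66551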